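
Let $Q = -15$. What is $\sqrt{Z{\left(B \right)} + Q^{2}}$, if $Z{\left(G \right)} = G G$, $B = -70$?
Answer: $5 \sqrt{205} \approx 71.589$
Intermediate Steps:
$Z{\left(G \right)} = G^{2}$
$\sqrt{Z{\left(B \right)} + Q^{2}} = \sqrt{\left(-70\right)^{2} + \left(-15\right)^{2}} = \sqrt{4900 + 225} = \sqrt{5125} = 5 \sqrt{205}$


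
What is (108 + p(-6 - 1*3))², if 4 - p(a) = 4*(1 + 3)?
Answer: 9216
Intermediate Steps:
p(a) = -12 (p(a) = 4 - 4*(1 + 3) = 4 - 4*4 = 4 - 1*16 = 4 - 16 = -12)
(108 + p(-6 - 1*3))² = (108 - 12)² = 96² = 9216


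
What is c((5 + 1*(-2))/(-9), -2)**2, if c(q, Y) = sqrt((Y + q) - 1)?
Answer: -10/3 ≈ -3.3333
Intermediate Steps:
c(q, Y) = sqrt(-1 + Y + q)
c((5 + 1*(-2))/(-9), -2)**2 = (sqrt(-1 - 2 + (5 + 1*(-2))/(-9)))**2 = (sqrt(-1 - 2 + (5 - 2)*(-1/9)))**2 = (sqrt(-1 - 2 + 3*(-1/9)))**2 = (sqrt(-1 - 2 - 1/3))**2 = (sqrt(-10/3))**2 = (I*sqrt(30)/3)**2 = -10/3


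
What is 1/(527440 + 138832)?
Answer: 1/666272 ≈ 1.5009e-6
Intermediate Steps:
1/(527440 + 138832) = 1/666272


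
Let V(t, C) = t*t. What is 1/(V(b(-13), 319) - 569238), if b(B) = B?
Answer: -1/569069 ≈ -1.7573e-6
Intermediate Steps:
V(t, C) = t**2
1/(V(b(-13), 319) - 569238) = 1/((-13)**2 - 569238) = 1/(169 - 569238) = 1/(-569069) = -1/569069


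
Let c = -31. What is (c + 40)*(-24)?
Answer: -216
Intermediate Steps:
(c + 40)*(-24) = (-31 + 40)*(-24) = 9*(-24) = -216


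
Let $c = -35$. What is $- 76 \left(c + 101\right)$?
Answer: $-5016$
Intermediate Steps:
$- 76 \left(c + 101\right) = - 76 \left(-35 + 101\right) = \left(-76\right) 66 = -5016$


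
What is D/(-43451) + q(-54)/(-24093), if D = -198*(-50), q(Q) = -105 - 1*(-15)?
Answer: -26067790/116318327 ≈ -0.22411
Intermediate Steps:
q(Q) = -90 (q(Q) = -105 + 15 = -90)
D = 9900
D/(-43451) + q(-54)/(-24093) = 9900/(-43451) - 90/(-24093) = 9900*(-1/43451) - 90*(-1/24093) = -9900/43451 + 10/2677 = -26067790/116318327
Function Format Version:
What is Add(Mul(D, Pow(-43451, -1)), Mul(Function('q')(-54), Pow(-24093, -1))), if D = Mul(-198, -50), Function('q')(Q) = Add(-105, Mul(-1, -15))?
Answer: Rational(-26067790, 116318327) ≈ -0.22411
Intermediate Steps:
Function('q')(Q) = -90 (Function('q')(Q) = Add(-105, 15) = -90)
D = 9900
Add(Mul(D, Pow(-43451, -1)), Mul(Function('q')(-54), Pow(-24093, -1))) = Add(Mul(9900, Pow(-43451, -1)), Mul(-90, Pow(-24093, -1))) = Add(Mul(9900, Rational(-1, 43451)), Mul(-90, Rational(-1, 24093))) = Add(Rational(-9900, 43451), Rational(10, 2677)) = Rational(-26067790, 116318327)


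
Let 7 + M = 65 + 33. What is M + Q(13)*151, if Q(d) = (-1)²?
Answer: 242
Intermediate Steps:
Q(d) = 1
M = 91 (M = -7 + (65 + 33) = -7 + 98 = 91)
M + Q(13)*151 = 91 + 1*151 = 91 + 151 = 242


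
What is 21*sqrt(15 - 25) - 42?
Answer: -42 + 21*I*sqrt(10) ≈ -42.0 + 66.408*I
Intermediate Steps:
21*sqrt(15 - 25) - 42 = 21*sqrt(-10) - 42 = 21*(I*sqrt(10)) - 42 = 21*I*sqrt(10) - 42 = -42 + 21*I*sqrt(10)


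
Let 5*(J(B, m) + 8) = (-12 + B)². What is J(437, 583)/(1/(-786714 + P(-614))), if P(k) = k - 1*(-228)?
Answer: -28427690700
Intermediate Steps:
P(k) = 228 + k (P(k) = k + 228 = 228 + k)
J(B, m) = -8 + (-12 + B)²/5
J(437, 583)/(1/(-786714 + P(-614))) = (-8 + (-12 + 437)²/5)/(1/(-786714 + (228 - 614))) = (-8 + (⅕)*425²)/(1/(-786714 - 386)) = (-8 + (⅕)*180625)/(1/(-787100)) = (-8 + 36125)/(-1/787100) = 36117*(-787100) = -28427690700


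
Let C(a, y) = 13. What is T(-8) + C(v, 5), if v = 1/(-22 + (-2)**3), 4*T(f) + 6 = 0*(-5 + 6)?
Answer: 23/2 ≈ 11.500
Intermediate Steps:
T(f) = -3/2 (T(f) = -3/2 + (0*(-5 + 6))/4 = -3/2 + (0*1)/4 = -3/2 + (1/4)*0 = -3/2 + 0 = -3/2)
v = -1/30 (v = 1/(-22 - 8) = 1/(-30) = -1/30 ≈ -0.033333)
T(-8) + C(v, 5) = -3/2 + 13 = 23/2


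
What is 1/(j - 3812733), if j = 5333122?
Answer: 1/1520389 ≈ 6.5773e-7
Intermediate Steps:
1/(j - 3812733) = 1/(5333122 - 3812733) = 1/1520389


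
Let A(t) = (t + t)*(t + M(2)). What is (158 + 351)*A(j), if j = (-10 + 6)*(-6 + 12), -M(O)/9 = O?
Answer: 1026144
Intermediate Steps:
M(O) = -9*O
j = -24 (j = -4*6 = -24)
A(t) = 2*t*(-18 + t) (A(t) = (t + t)*(t - 9*2) = (2*t)*(t - 18) = (2*t)*(-18 + t) = 2*t*(-18 + t))
(158 + 351)*A(j) = (158 + 351)*(2*(-24)*(-18 - 24)) = 509*(2*(-24)*(-42)) = 509*2016 = 1026144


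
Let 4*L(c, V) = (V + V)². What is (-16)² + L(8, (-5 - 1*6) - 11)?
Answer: 740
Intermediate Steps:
L(c, V) = V² (L(c, V) = (V + V)²/4 = (2*V)²/4 = (4*V²)/4 = V²)
(-16)² + L(8, (-5 - 1*6) - 11) = (-16)² + ((-5 - 1*6) - 11)² = 256 + ((-5 - 6) - 11)² = 256 + (-11 - 11)² = 256 + (-22)² = 256 + 484 = 740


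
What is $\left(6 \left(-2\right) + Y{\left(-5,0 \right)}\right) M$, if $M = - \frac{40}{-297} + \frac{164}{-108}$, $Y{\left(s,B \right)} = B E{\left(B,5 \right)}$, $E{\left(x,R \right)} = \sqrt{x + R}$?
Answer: $\frac{548}{33} \approx 16.606$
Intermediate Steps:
$E{\left(x,R \right)} = \sqrt{R + x}$
$Y{\left(s,B \right)} = B \sqrt{5 + B}$
$M = - \frac{137}{99}$ ($M = \left(-40\right) \left(- \frac{1}{297}\right) + 164 \left(- \frac{1}{108}\right) = \frac{40}{297} - \frac{41}{27} = - \frac{137}{99} \approx -1.3838$)
$\left(6 \left(-2\right) + Y{\left(-5,0 \right)}\right) M = \left(6 \left(-2\right) + 0 \sqrt{5 + 0}\right) \left(- \frac{137}{99}\right) = \left(-12 + 0 \sqrt{5}\right) \left(- \frac{137}{99}\right) = \left(-12 + 0\right) \left(- \frac{137}{99}\right) = \left(-12\right) \left(- \frac{137}{99}\right) = \frac{548}{33}$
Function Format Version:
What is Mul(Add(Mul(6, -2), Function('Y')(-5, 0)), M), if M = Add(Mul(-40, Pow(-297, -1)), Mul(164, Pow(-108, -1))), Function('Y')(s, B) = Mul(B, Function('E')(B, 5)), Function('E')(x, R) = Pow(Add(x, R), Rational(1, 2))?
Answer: Rational(548, 33) ≈ 16.606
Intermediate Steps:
Function('E')(x, R) = Pow(Add(R, x), Rational(1, 2))
Function('Y')(s, B) = Mul(B, Pow(Add(5, B), Rational(1, 2)))
M = Rational(-137, 99) (M = Add(Mul(-40, Rational(-1, 297)), Mul(164, Rational(-1, 108))) = Add(Rational(40, 297), Rational(-41, 27)) = Rational(-137, 99) ≈ -1.3838)
Mul(Add(Mul(6, -2), Function('Y')(-5, 0)), M) = Mul(Add(Mul(6, -2), Mul(0, Pow(Add(5, 0), Rational(1, 2)))), Rational(-137, 99)) = Mul(Add(-12, Mul(0, Pow(5, Rational(1, 2)))), Rational(-137, 99)) = Mul(Add(-12, 0), Rational(-137, 99)) = Mul(-12, Rational(-137, 99)) = Rational(548, 33)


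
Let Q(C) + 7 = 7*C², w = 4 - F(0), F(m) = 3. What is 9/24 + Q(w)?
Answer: 3/8 ≈ 0.37500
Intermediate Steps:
w = 1 (w = 4 - 1*3 = 4 - 3 = 1)
Q(C) = -7 + 7*C²
9/24 + Q(w) = 9/24 + (-7 + 7*1²) = 9*(1/24) + (-7 + 7*1) = 3/8 + (-7 + 7) = 3/8 + 0 = 3/8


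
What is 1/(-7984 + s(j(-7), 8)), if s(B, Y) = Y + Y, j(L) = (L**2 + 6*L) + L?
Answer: -1/7968 ≈ -0.00012550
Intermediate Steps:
j(L) = L**2 + 7*L
s(B, Y) = 2*Y
1/(-7984 + s(j(-7), 8)) = 1/(-7984 + 2*8) = 1/(-7984 + 16) = 1/(-7968) = -1/7968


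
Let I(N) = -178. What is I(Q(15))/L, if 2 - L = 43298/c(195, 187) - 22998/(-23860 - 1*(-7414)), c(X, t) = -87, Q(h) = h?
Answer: -42447126/118823281 ≈ -0.35723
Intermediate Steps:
L = 118823281/238467 (L = 2 - (43298/(-87) - 22998/(-23860 - 1*(-7414))) = 2 - (43298*(-1/87) - 22998/(-23860 + 7414)) = 2 - (-43298/87 - 22998/(-16446)) = 2 - (-43298/87 - 22998*(-1/16446)) = 2 - (-43298/87 + 3833/2741) = 2 - 1*(-118346347/238467) = 2 + 118346347/238467 = 118823281/238467 ≈ 498.28)
I(Q(15))/L = -178/118823281/238467 = -178*238467/118823281 = -42447126/118823281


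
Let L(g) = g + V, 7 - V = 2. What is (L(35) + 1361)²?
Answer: 1962801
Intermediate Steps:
V = 5 (V = 7 - 1*2 = 7 - 2 = 5)
L(g) = 5 + g (L(g) = g + 5 = 5 + g)
(L(35) + 1361)² = ((5 + 35) + 1361)² = (40 + 1361)² = 1401² = 1962801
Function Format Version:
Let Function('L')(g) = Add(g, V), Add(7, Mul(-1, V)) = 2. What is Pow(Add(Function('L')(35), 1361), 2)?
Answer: 1962801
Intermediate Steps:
V = 5 (V = Add(7, Mul(-1, 2)) = Add(7, -2) = 5)
Function('L')(g) = Add(5, g) (Function('L')(g) = Add(g, 5) = Add(5, g))
Pow(Add(Function('L')(35), 1361), 2) = Pow(Add(Add(5, 35), 1361), 2) = Pow(Add(40, 1361), 2) = Pow(1401, 2) = 1962801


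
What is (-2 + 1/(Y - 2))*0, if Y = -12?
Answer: 0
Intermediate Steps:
(-2 + 1/(Y - 2))*0 = (-2 + 1/(-12 - 2))*0 = (-2 + 1/(-14))*0 = (-2 - 1/14)*0 = -29/14*0 = 0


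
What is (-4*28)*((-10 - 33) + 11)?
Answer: 3584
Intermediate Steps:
(-4*28)*((-10 - 33) + 11) = -112*(-43 + 11) = -112*(-32) = 3584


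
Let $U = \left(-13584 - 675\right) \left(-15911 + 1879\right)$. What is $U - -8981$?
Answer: $200091269$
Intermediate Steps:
$U = 200082288$ ($U = \left(-14259\right) \left(-14032\right) = 200082288$)
$U - -8981 = 200082288 - -8981 = 200082288 + 8981 = 200091269$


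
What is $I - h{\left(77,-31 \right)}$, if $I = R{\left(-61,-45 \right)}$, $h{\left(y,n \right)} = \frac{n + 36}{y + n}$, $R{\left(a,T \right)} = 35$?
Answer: $\frac{1605}{46} \approx 34.891$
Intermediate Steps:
$h{\left(y,n \right)} = \frac{36 + n}{n + y}$
$I = 35$
$I - h{\left(77,-31 \right)} = 35 - \frac{36 - 31}{-31 + 77} = 35 - \frac{1}{46} \cdot 5 = 35 - \frac{5}{46} = \frac{1605}{46}$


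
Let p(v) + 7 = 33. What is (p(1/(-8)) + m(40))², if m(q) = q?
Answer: 4356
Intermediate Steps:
p(v) = 26 (p(v) = -7 + 33 = 26)
(p(1/(-8)) + m(40))² = (26 + 40)² = 66² = 4356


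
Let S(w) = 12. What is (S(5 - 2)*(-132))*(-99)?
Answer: 156816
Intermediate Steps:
(S(5 - 2)*(-132))*(-99) = (12*(-132))*(-99) = -1584*(-99) = 156816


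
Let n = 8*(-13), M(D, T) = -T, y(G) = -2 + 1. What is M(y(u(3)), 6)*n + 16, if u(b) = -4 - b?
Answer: 640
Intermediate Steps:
y(G) = -1
n = -104
M(y(u(3)), 6)*n + 16 = -1*6*(-104) + 16 = -6*(-104) + 16 = 624 + 16 = 640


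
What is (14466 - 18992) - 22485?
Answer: -27011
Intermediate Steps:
(14466 - 18992) - 22485 = -4526 - 22485 = -27011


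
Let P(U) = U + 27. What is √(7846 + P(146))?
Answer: 27*√11 ≈ 89.549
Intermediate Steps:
P(U) = 27 + U
√(7846 + P(146)) = √(7846 + (27 + 146)) = √(7846 + 173) = √8019 = 27*√11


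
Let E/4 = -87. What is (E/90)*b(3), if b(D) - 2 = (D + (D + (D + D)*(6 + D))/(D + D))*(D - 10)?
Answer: 1653/5 ≈ 330.60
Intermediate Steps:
b(D) = 2 + (-10 + D)*(D + (D + 2*D*(6 + D))/(2*D)) (b(D) = 2 + (D + (D + (D + D)*(6 + D))/(D + D))*(D - 10) = 2 + (D + (D + (2*D)*(6 + D))/((2*D)))*(-10 + D) = 2 + (D + (D + 2*D*(6 + D))*(1/(2*D)))*(-10 + D) = 2 + (D + (D + 2*D*(6 + D))/(2*D))*(-10 + D) = 2 + (-10 + D)*(D + (D + 2*D*(6 + D))/(2*D)))
E = -348 (E = 4*(-87) = -348)
(E/90)*b(3) = (-348/90)*(-63 + 2*3**2 - 27/2*3) = ((1/90)*(-348))*(-63 + 2*9 - 81/2) = -58*(-63 + 18 - 81/2)/15 = -58/15*(-171/2) = 1653/5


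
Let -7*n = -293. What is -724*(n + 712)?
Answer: -3820548/7 ≈ -5.4579e+5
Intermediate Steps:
n = 293/7 (n = -⅐*(-293) = 293/7 ≈ 41.857)
-724*(n + 712) = -724*(293/7 + 712) = -724*5277/7 = -3820548/7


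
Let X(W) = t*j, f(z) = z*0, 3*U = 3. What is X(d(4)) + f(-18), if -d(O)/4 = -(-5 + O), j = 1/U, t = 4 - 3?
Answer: 1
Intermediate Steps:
U = 1 (U = (1/3)*3 = 1)
f(z) = 0
t = 1
j = 1 (j = 1/1 = 1*1 = 1)
d(O) = -20 + 4*O (d(O) = -(-4)*(-5 + O) = -4*(5 - O) = -20 + 4*O)
X(W) = 1 (X(W) = 1*1 = 1)
X(d(4)) + f(-18) = 1 + 0 = 1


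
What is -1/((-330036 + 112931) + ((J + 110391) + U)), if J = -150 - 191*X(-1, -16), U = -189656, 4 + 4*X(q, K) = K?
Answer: 1/295565 ≈ 3.3833e-6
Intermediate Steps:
X(q, K) = -1 + K/4
J = 805 (J = -150 - 191*(-1 + (¼)*(-16)) = -150 - 191*(-1 - 4) = -150 - 191*(-5) = -150 + 955 = 805)
-1/((-330036 + 112931) + ((J + 110391) + U)) = -1/((-330036 + 112931) + ((805 + 110391) - 189656)) = -1/(-217105 + (111196 - 189656)) = -1/(-217105 - 78460) = -1/(-295565) = -1*(-1/295565) = 1/295565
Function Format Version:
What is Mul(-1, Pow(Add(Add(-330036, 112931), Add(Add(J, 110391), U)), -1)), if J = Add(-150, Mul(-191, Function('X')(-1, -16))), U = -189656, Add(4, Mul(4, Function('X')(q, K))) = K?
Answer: Rational(1, 295565) ≈ 3.3833e-6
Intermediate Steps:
Function('X')(q, K) = Add(-1, Mul(Rational(1, 4), K))
J = 805 (J = Add(-150, Mul(-191, Add(-1, Mul(Rational(1, 4), -16)))) = Add(-150, Mul(-191, Add(-1, -4))) = Add(-150, Mul(-191, -5)) = Add(-150, 955) = 805)
Mul(-1, Pow(Add(Add(-330036, 112931), Add(Add(J, 110391), U)), -1)) = Mul(-1, Pow(Add(Add(-330036, 112931), Add(Add(805, 110391), -189656)), -1)) = Mul(-1, Pow(Add(-217105, Add(111196, -189656)), -1)) = Mul(-1, Pow(Add(-217105, -78460), -1)) = Mul(-1, Pow(-295565, -1)) = Mul(-1, Rational(-1, 295565)) = Rational(1, 295565)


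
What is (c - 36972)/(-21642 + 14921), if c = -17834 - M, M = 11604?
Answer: 66410/6721 ≈ 9.8810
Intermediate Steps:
c = -29438 (c = -17834 - 1*11604 = -17834 - 11604 = -29438)
(c - 36972)/(-21642 + 14921) = (-29438 - 36972)/(-21642 + 14921) = -66410/(-6721) = -66410*(-1/6721) = 66410/6721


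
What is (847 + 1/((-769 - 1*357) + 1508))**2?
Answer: 104687838025/145924 ≈ 7.1741e+5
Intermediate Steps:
(847 + 1/((-769 - 1*357) + 1508))**2 = (847 + 1/((-769 - 357) + 1508))**2 = (847 + 1/(-1126 + 1508))**2 = (847 + 1/382)**2 = (323555/382)**2 = 104687838025/145924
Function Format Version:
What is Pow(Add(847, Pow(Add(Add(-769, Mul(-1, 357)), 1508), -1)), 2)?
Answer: Rational(104687838025, 145924) ≈ 7.1741e+5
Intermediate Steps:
Pow(Add(847, Pow(Add(Add(-769, Mul(-1, 357)), 1508), -1)), 2) = Pow(Add(847, Pow(Add(Add(-769, -357), 1508), -1)), 2) = Pow(Add(847, Pow(Add(-1126, 1508), -1)), 2) = Pow(Add(847, Pow(382, -1)), 2) = Pow(Add(847, Rational(1, 382)), 2) = Pow(Rational(323555, 382), 2) = Rational(104687838025, 145924)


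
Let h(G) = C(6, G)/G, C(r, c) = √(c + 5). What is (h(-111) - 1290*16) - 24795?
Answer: -45435 - I*√106/111 ≈ -45435.0 - 0.092753*I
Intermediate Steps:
C(r, c) = √(5 + c)
h(G) = √(5 + G)/G
(h(-111) - 1290*16) - 24795 = (√(5 - 111)/(-111) - 1290*16) - 24795 = (-I*√106/111 - 20640) - 24795 = (-20640 - I*√106/111) - 24795 = -45435 - I*√106/111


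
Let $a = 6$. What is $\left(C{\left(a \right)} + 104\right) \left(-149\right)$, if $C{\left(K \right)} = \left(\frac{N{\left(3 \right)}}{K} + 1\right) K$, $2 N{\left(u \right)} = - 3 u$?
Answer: $- \frac{31439}{2} \approx -15720.0$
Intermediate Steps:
$N{\left(u \right)} = - \frac{3 u}{2}$ ($N{\left(u \right)} = \frac{\left(-3\right) u}{2} = - \frac{3 u}{2}$)
$C{\left(K \right)} = K \left(1 - \frac{9}{2 K}\right)$ ($C{\left(K \right)} = \left(\frac{\left(- \frac{3}{2}\right) 3}{K} + 1\right) K = \left(- \frac{9}{2 K} + 1\right) K = \left(1 - \frac{9}{2 K}\right) K = K \left(1 - \frac{9}{2 K}\right)$)
$\left(C{\left(a \right)} + 104\right) \left(-149\right) = \left(\left(- \frac{9}{2} + 6\right) + 104\right) \left(-149\right) = \left(\frac{3}{2} + 104\right) \left(-149\right) = \frac{211}{2} \left(-149\right) = - \frac{31439}{2}$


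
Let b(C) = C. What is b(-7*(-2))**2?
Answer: 196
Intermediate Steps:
b(-7*(-2))**2 = (-7*(-2))**2 = 14**2 = 196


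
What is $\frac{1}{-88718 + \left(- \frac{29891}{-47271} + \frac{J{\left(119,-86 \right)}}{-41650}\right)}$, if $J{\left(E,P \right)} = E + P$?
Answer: $- \frac{281262450}{24952864410499} \approx -1.1272 \cdot 10^{-5}$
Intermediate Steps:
$\frac{1}{-88718 + \left(- \frac{29891}{-47271} + \frac{J{\left(119,-86 \right)}}{-41650}\right)} = \frac{1}{-88718 + \left(- \frac{29891}{-47271} + \frac{119 - 86}{-41650}\right)} = \frac{1}{-88718 + \left(\left(-29891\right) \left(- \frac{1}{47271}\right) + 33 \left(- \frac{1}{41650}\right)\right)} = \frac{1}{-88718 + \left(\frac{29891}{47271} - \frac{33}{41650}\right)} = \frac{1}{-88718 + \frac{177628601}{281262450}} = \frac{1}{- \frac{24952864410499}{281262450}} = - \frac{281262450}{24952864410499}$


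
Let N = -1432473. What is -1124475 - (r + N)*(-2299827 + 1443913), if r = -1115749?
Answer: -2181060009383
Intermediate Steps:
-1124475 - (r + N)*(-2299827 + 1443913) = -1124475 - (-1115749 - 1432473)*(-2299827 + 1443913) = -1124475 - (-2548222)*(-855914) = -1124475 - 1*2181058884908 = -1124475 - 2181058884908 = -2181060009383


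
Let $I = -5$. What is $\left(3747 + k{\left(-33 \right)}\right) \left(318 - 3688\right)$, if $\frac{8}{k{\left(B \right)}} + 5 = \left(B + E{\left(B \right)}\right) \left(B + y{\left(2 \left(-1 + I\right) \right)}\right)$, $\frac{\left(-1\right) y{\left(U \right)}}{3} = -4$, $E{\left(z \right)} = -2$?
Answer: $- \frac{921802166}{73} \approx -1.2627 \cdot 10^{7}$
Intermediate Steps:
$y{\left(U \right)} = 12$ ($y{\left(U \right)} = \left(-3\right) \left(-4\right) = 12$)
$k{\left(B \right)} = \frac{8}{-5 + \left(-2 + B\right) \left(12 + B\right)}$ ($k{\left(B \right)} = \frac{8}{-5 + \left(B - 2\right) \left(B + 12\right)} = \frac{8}{-5 + \left(-2 + B\right) \left(12 + B\right)}$)
$\left(3747 + k{\left(-33 \right)}\right) \left(318 - 3688\right) = \left(3747 + \frac{8}{-29 + \left(-33\right)^{2} + 10 \left(-33\right)}\right) \left(318 - 3688\right) = \left(3747 + \frac{8}{-29 + 1089 - 330}\right) \left(-3370\right) = \left(3747 + \frac{8}{730}\right) \left(-3370\right) = \left(3747 + 8 \cdot \frac{1}{730}\right) \left(-3370\right) = \left(3747 + \frac{4}{365}\right) \left(-3370\right) = \frac{1367659}{365} \left(-3370\right) = - \frac{921802166}{73}$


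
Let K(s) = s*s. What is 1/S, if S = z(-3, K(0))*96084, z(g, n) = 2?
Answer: 1/192168 ≈ 5.2038e-6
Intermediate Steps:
K(s) = s²
S = 192168 (S = 2*96084 = 192168)
1/S = 1/192168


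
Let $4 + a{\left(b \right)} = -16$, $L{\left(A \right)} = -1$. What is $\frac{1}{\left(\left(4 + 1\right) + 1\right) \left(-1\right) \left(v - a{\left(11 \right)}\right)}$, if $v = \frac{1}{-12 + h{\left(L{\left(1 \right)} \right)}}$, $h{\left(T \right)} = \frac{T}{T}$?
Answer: $- \frac{11}{1314} \approx -0.0083714$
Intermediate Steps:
$a{\left(b \right)} = -20$ ($a{\left(b \right)} = -4 - 16 = -20$)
$h{\left(T \right)} = 1$
$v = - \frac{1}{11}$ ($v = \frac{1}{-12 + 1} = \frac{1}{-11} = - \frac{1}{11} \approx -0.090909$)
$\frac{1}{\left(\left(4 + 1\right) + 1\right) \left(-1\right) \left(v - a{\left(11 \right)}\right)} = \frac{1}{\left(\left(4 + 1\right) + 1\right) \left(-1\right) \left(- \frac{1}{11} - -20\right)} = \frac{1}{\left(5 + 1\right) \left(-1\right) \left(- \frac{1}{11} + 20\right)} = \frac{1}{6 \left(-1\right) \frac{219}{11}} = \frac{1}{\left(-6\right) \frac{219}{11}} = \frac{1}{- \frac{1314}{11}} = - \frac{11}{1314}$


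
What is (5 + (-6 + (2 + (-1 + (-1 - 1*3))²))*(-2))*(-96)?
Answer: 3552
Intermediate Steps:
(5 + (-6 + (2 + (-1 + (-1 - 1*3))²))*(-2))*(-96) = (5 + (-6 + (2 + (-1 + (-1 - 3))²))*(-2))*(-96) = (5 + (-6 + (2 + (-1 - 4)²))*(-2))*(-96) = (5 + (-6 + (2 + (-5)²))*(-2))*(-96) = (5 + (-6 + (2 + 25))*(-2))*(-96) = (5 + (-6 + 27)*(-2))*(-96) = (5 + 21*(-2))*(-96) = (5 - 42)*(-96) = -37*(-96) = 3552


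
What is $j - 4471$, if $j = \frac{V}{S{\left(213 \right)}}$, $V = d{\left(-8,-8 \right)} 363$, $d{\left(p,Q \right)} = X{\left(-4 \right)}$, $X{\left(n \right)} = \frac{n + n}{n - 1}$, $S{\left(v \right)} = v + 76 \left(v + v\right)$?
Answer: $- \frac{242841397}{54315} \approx -4471.0$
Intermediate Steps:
$S{\left(v \right)} = 153 v$ ($S{\left(v \right)} = v + 76 \cdot 2 v = v + 152 v = 153 v$)
$X{\left(n \right)} = \frac{2 n}{-1 + n}$
$d{\left(p,Q \right)} = \frac{8}{5}$ ($d{\left(p,Q \right)} = 2 \left(-4\right) \frac{1}{-1 - 4} = 2 \left(-4\right) \frac{1}{-5} = 2 \left(-4\right) \left(- \frac{1}{5}\right) = \frac{8}{5}$)
$V = \frac{2904}{5}$ ($V = \frac{8}{5} \cdot 363 = \frac{2904}{5} \approx 580.8$)
$j = \frac{968}{54315}$ ($j = \frac{2904}{5 \cdot 153 \cdot 213} = \frac{2904}{5 \cdot 32589} = \frac{2904}{5} \cdot \frac{1}{32589} = \frac{968}{54315} \approx 0.017822$)
$j - 4471 = \frac{968}{54315} - 4471 = - \frac{242841397}{54315}$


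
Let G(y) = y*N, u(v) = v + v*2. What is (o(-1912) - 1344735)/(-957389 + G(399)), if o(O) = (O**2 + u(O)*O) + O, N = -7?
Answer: -13276329/960182 ≈ -13.827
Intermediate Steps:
u(v) = 3*v (u(v) = v + 2*v = 3*v)
G(y) = -7*y (G(y) = y*(-7) = -7*y)
o(O) = O + 4*O**2 (o(O) = (O**2 + (3*O)*O) + O = (O**2 + 3*O**2) + O = 4*O**2 + O = O + 4*O**2)
(o(-1912) - 1344735)/(-957389 + G(399)) = (-1912*(1 + 4*(-1912)) - 1344735)/(-957389 - 7*399) = (-1912*(1 - 7648) - 1344735)/(-957389 - 2793) = (-1912*(-7647) - 1344735)/(-960182) = (14621064 - 1344735)*(-1/960182) = 13276329*(-1/960182) = -13276329/960182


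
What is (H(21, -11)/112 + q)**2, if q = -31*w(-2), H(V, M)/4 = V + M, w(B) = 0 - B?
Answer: 744769/196 ≈ 3799.8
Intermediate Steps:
w(B) = -B
H(V, M) = 4*M + 4*V (H(V, M) = 4*(V + M) = 4*(M + V) = 4*M + 4*V)
q = -62 (q = -(-31)*(-2) = -31*2 = -62)
(H(21, -11)/112 + q)**2 = ((4*(-11) + 4*21)/112 - 62)**2 = ((-44 + 84)*(1/112) - 62)**2 = (40*(1/112) - 62)**2 = (5/14 - 62)**2 = (-863/14)**2 = 744769/196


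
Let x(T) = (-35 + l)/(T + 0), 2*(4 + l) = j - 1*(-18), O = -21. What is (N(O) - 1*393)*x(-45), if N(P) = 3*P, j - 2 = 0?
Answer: -4408/15 ≈ -293.87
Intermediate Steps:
j = 2 (j = 2 + 0 = 2)
l = 6 (l = -4 + (2 - 1*(-18))/2 = -4 + (2 + 18)/2 = -4 + (½)*20 = -4 + 10 = 6)
x(T) = -29/T (x(T) = (-35 + 6)/(T + 0) = -29/T)
(N(O) - 1*393)*x(-45) = (3*(-21) - 1*393)*(-29/(-45)) = (-63 - 393)*(-29*(-1/45)) = -456*29/45 = -4408/15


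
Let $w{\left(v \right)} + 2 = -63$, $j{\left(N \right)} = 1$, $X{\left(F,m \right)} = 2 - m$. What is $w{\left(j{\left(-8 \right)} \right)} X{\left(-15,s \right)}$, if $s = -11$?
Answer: $-845$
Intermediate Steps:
$w{\left(v \right)} = -65$ ($w{\left(v \right)} = -2 - 63 = -65$)
$w{\left(j{\left(-8 \right)} \right)} X{\left(-15,s \right)} = - 65 \left(2 - -11\right) = - 65 \left(2 + 11\right) = \left(-65\right) 13 = -845$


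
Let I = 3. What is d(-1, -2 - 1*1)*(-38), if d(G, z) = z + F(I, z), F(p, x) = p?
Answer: 0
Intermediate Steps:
d(G, z) = 3 + z (d(G, z) = z + 3 = 3 + z)
d(-1, -2 - 1*1)*(-38) = (3 + (-2 - 1*1))*(-38) = (3 + (-2 - 1))*(-38) = (3 - 3)*(-38) = 0*(-38) = 0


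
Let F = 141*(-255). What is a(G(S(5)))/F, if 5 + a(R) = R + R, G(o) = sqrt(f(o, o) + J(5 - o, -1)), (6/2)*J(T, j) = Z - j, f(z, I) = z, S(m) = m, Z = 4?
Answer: 1/7191 - 4*sqrt(15)/107865 ≈ -4.5606e-6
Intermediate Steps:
J(T, j) = 4/3 - j/3 (J(T, j) = (4 - j)/3 = 4/3 - j/3)
G(o) = sqrt(5/3 + o) (G(o) = sqrt(o + (4/3 - 1/3*(-1))) = sqrt(o + (4/3 + 1/3)) = sqrt(o + 5/3) = sqrt(5/3 + o))
F = -35955
a(R) = -5 + 2*R (a(R) = -5 + (R + R) = -5 + 2*R)
a(G(S(5)))/F = (-5 + 2*(sqrt(15 + 9*5)/3))/(-35955) = (-5 + 2*(sqrt(15 + 45)/3))*(-1/35955) = (-5 + 2*(sqrt(60)/3))*(-1/35955) = (-5 + 2*((2*sqrt(15))/3))*(-1/35955) = (-5 + 2*(2*sqrt(15)/3))*(-1/35955) = (-5 + 4*sqrt(15)/3)*(-1/35955) = 1/7191 - 4*sqrt(15)/107865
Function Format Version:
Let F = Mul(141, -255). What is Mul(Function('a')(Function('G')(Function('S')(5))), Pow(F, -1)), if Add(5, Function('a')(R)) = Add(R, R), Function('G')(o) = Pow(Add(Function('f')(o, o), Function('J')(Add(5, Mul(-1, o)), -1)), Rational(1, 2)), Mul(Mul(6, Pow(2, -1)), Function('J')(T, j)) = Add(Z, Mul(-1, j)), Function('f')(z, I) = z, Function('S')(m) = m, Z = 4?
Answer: Add(Rational(1, 7191), Mul(Rational(-4, 107865), Pow(15, Rational(1, 2)))) ≈ -4.5606e-6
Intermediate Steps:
Function('J')(T, j) = Add(Rational(4, 3), Mul(Rational(-1, 3), j)) (Function('J')(T, j) = Mul(Rational(1, 3), Add(4, Mul(-1, j))) = Add(Rational(4, 3), Mul(Rational(-1, 3), j)))
Function('G')(o) = Pow(Add(Rational(5, 3), o), Rational(1, 2)) (Function('G')(o) = Pow(Add(o, Add(Rational(4, 3), Mul(Rational(-1, 3), -1))), Rational(1, 2)) = Pow(Add(o, Add(Rational(4, 3), Rational(1, 3))), Rational(1, 2)) = Pow(Add(o, Rational(5, 3)), Rational(1, 2)) = Pow(Add(Rational(5, 3), o), Rational(1, 2)))
F = -35955
Function('a')(R) = Add(-5, Mul(2, R)) (Function('a')(R) = Add(-5, Add(R, R)) = Add(-5, Mul(2, R)))
Mul(Function('a')(Function('G')(Function('S')(5))), Pow(F, -1)) = Mul(Add(-5, Mul(2, Mul(Rational(1, 3), Pow(Add(15, Mul(9, 5)), Rational(1, 2))))), Pow(-35955, -1)) = Mul(Add(-5, Mul(2, Mul(Rational(1, 3), Pow(Add(15, 45), Rational(1, 2))))), Rational(-1, 35955)) = Mul(Add(-5, Mul(2, Mul(Rational(1, 3), Pow(60, Rational(1, 2))))), Rational(-1, 35955)) = Mul(Add(-5, Mul(2, Mul(Rational(1, 3), Mul(2, Pow(15, Rational(1, 2)))))), Rational(-1, 35955)) = Mul(Add(-5, Mul(2, Mul(Rational(2, 3), Pow(15, Rational(1, 2))))), Rational(-1, 35955)) = Mul(Add(-5, Mul(Rational(4, 3), Pow(15, Rational(1, 2)))), Rational(-1, 35955)) = Add(Rational(1, 7191), Mul(Rational(-4, 107865), Pow(15, Rational(1, 2))))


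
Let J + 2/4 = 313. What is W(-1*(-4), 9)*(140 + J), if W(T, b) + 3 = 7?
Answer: 1810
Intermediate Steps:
W(T, b) = 4 (W(T, b) = -3 + 7 = 4)
J = 625/2 (J = -1/2 + 313 = 625/2 ≈ 312.50)
W(-1*(-4), 9)*(140 + J) = 4*(140 + 625/2) = 4*(905/2) = 1810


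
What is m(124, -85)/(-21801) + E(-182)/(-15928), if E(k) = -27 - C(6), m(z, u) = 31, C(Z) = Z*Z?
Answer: 879695/347246328 ≈ 0.0025333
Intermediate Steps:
C(Z) = Z²
E(k) = -63 (E(k) = -27 - 1*6² = -27 - 1*36 = -27 - 36 = -63)
m(124, -85)/(-21801) + E(-182)/(-15928) = 31/(-21801) - 63/(-15928) = 31*(-1/21801) - 63*(-1/15928) = -31/21801 + 63/15928 = 879695/347246328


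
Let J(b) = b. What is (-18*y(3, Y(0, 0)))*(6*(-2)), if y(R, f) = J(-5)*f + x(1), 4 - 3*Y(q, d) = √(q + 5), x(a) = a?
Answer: -1224 + 360*√5 ≈ -419.02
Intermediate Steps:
Y(q, d) = 4/3 - √(5 + q)/3 (Y(q, d) = 4/3 - √(q + 5)/3 = 4/3 - √(5 + q)/3)
y(R, f) = 1 - 5*f (y(R, f) = -5*f + 1 = 1 - 5*f)
(-18*y(3, Y(0, 0)))*(6*(-2)) = (-18*(1 - 5*(4/3 - √(5 + 0)/3)))*(6*(-2)) = -18*(1 - 5*(4/3 - √5/3))*(-12) = -18*(1 + (-20/3 + 5*√5/3))*(-12) = -18*(-17/3 + 5*√5/3)*(-12) = (102 - 30*√5)*(-12) = -1224 + 360*√5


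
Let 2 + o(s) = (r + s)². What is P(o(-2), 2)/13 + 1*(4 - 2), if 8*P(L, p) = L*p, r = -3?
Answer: 127/52 ≈ 2.4423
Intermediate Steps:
o(s) = -2 + (-3 + s)²
P(L, p) = L*p/8 (P(L, p) = (L*p)/8 = L*p/8)
P(o(-2), 2)/13 + 1*(4 - 2) = ((⅛)*(-2 + (-3 - 2)²)*2)/13 + 1*(4 - 2) = ((⅛)*(-2 + (-5)²)*2)/13 + 1*2 = ((⅛)*(-2 + 25)*2)/13 + 2 = ((⅛)*23*2)/13 + 2 = (1/13)*(23/4) + 2 = 23/52 + 2 = 127/52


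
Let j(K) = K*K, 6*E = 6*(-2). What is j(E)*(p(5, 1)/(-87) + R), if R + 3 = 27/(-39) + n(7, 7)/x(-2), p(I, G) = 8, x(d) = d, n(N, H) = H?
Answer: -32954/1131 ≈ -29.137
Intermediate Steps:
E = -2 (E = (6*(-2))/6 = (⅙)*(-12) = -2)
j(K) = K²
R = -187/26 (R = -3 + (27/(-39) + 7/(-2)) = -3 + (27*(-1/39) + 7*(-½)) = -3 + (-9/13 - 7/2) = -3 - 109/26 = -187/26 ≈ -7.1923)
j(E)*(p(5, 1)/(-87) + R) = (-2)²*(8/(-87) - 187/26) = 4*(8*(-1/87) - 187/26) = 4*(-8/87 - 187/26) = 4*(-16477/2262) = -32954/1131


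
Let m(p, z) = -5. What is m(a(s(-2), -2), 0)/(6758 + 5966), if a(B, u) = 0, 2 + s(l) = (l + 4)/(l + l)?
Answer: -5/12724 ≈ -0.00039296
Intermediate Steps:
s(l) = -2 + (4 + l)/(2*l) (s(l) = -2 + (l + 4)/(l + l) = -2 + (4 + l)/((2*l)) = -2 + (4 + l)*(1/(2*l)) = -2 + (4 + l)/(2*l))
m(a(s(-2), -2), 0)/(6758 + 5966) = -5/(6758 + 5966) = -5/12724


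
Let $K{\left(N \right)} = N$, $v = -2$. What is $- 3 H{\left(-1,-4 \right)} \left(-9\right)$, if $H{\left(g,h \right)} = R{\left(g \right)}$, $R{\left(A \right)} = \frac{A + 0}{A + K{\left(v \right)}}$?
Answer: $9$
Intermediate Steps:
$R{\left(A \right)} = \frac{A}{-2 + A}$ ($R{\left(A \right)} = \frac{A + 0}{A - 2} = \frac{A}{-2 + A}$)
$H{\left(g,h \right)} = \frac{g}{-2 + g}$
$- 3 H{\left(-1,-4 \right)} \left(-9\right) = - 3 \left(- \frac{1}{-2 - 1}\right) \left(-9\right) = - 3 \left(- \frac{1}{-3}\right) \left(-9\right) = - 3 \left(\left(-1\right) \left(- \frac{1}{3}\right)\right) \left(-9\right) = \left(-3\right) \frac{1}{3} \left(-9\right) = \left(-1\right) \left(-9\right) = 9$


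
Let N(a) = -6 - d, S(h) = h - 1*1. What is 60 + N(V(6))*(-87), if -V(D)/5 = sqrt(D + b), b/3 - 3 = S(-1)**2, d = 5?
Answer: 1017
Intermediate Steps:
S(h) = -1 + h (S(h) = h - 1 = -1 + h)
b = 21 (b = 9 + 3*(-1 - 1)**2 = 9 + 3*(-2)**2 = 9 + 3*4 = 9 + 12 = 21)
V(D) = -5*sqrt(21 + D) (V(D) = -5*sqrt(D + 21) = -5*sqrt(21 + D))
N(a) = -11 (N(a) = -6 - 1*5 = -6 - 5 = -11)
60 + N(V(6))*(-87) = 60 - 11*(-87) = 60 + 957 = 1017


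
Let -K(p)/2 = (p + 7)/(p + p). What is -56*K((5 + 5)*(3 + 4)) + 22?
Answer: 418/5 ≈ 83.600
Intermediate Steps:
K(p) = -(7 + p)/p (K(p) = -2*(p + 7)/(p + p) = -2*(7 + p)/(2*p) = -2*(7 + p)*1/(2*p) = -(7 + p)/p)
-56*K((5 + 5)*(3 + 4)) + 22 = -56*(-7 - (5 + 5)*(3 + 4))/((5 + 5)*(3 + 4)) + 22 = -56*(-7 - 10*7)/(10*7) + 22 = -56*(-7 - 1*70)/70 + 22 = -4*(-7 - 70)/5 + 22 = -4*(-77)/5 + 22 = -56*(-11/10) + 22 = 308/5 + 22 = 418/5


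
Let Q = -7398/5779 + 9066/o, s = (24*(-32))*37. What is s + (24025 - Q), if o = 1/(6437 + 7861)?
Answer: -749132103563/5779 ≈ -1.2963e+8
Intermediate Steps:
o = 1/14298 ≈ 6.9940e-5
s = -28416 (s = -768*37 = -28416)
Q = 749106727974/5779 (Q = -7398/5779 + 9066/(1/14298) = -7398*1/5779 + 9066*14298 = -7398/5779 + 129625668 = 749106727974/5779 ≈ 1.2963e+8)
s + (24025 - Q) = -28416 + (24025 - 1*749106727974/5779) = -28416 + (24025 - 749106727974/5779) = -28416 - 748967887499/5779 = -749132103563/5779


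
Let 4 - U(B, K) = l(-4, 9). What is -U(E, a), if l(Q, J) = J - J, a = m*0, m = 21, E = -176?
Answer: -4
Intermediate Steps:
a = 0 (a = 21*0 = 0)
l(Q, J) = 0
U(B, K) = 4 (U(B, K) = 4 - 1*0 = 4 + 0 = 4)
-U(E, a) = -1*4 = -4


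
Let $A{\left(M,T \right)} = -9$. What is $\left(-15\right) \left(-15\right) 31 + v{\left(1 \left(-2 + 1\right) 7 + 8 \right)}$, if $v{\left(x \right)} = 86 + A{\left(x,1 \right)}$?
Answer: $7052$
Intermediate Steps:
$v{\left(x \right)} = 77$ ($v{\left(x \right)} = 86 - 9 = 77$)
$\left(-15\right) \left(-15\right) 31 + v{\left(1 \left(-2 + 1\right) 7 + 8 \right)} = \left(-15\right) \left(-15\right) 31 + 77 = 225 \cdot 31 + 77 = 6975 + 77 = 7052$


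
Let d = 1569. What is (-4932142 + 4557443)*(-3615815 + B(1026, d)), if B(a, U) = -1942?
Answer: 1355569930143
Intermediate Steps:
(-4932142 + 4557443)*(-3615815 + B(1026, d)) = (-4932142 + 4557443)*(-3615815 - 1942) = -374699*(-3617757) = 1355569930143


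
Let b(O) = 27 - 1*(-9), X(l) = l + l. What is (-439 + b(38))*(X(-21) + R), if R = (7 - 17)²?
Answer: -23374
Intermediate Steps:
X(l) = 2*l
b(O) = 36 (b(O) = 27 + 9 = 36)
R = 100 (R = (-10)² = 100)
(-439 + b(38))*(X(-21) + R) = (-439 + 36)*(2*(-21) + 100) = -403*(-42 + 100) = -403*58 = -23374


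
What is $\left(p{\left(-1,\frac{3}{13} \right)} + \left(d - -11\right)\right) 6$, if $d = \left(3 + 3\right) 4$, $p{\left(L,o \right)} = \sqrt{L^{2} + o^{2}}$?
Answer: $210 + \frac{6 \sqrt{178}}{13} \approx 216.16$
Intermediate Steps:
$d = 24$ ($d = 6 \cdot 4 = 24$)
$\left(p{\left(-1,\frac{3}{13} \right)} + \left(d - -11\right)\right) 6 = \left(\sqrt{\left(-1\right)^{2} + \left(\frac{3}{13}\right)^{2}} + \left(24 - -11\right)\right) 6 = \left(\sqrt{1 + \left(3 \cdot \frac{1}{13}\right)^{2}} + \left(24 + 11\right)\right) 6 = \left(\sqrt{1 + \left(\frac{3}{13}\right)^{2}} + 35\right) 6 = \left(\sqrt{1 + \frac{9}{169}} + 35\right) 6 = \left(\sqrt{\frac{178}{169}} + 35\right) 6 = \left(\frac{\sqrt{178}}{13} + 35\right) 6 = \left(35 + \frac{\sqrt{178}}{13}\right) 6 = 210 + \frac{6 \sqrt{178}}{13}$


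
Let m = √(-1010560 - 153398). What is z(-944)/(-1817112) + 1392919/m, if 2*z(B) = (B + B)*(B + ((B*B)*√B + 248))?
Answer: -27376/75713 - 1392919*I*√1163958/1163958 + 420616192*I*√59/227139 ≈ -0.36158 + 12933.0*I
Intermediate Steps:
m = I*√1163958 (m = √(-1163958) = I*√1163958 ≈ 1078.9*I)
z(B) = B*(248 + B + B^(5/2)) (z(B) = ((B + B)*(B + ((B*B)*√B + 248)))/2 = ((2*B)*(B + (B²*√B + 248)))/2 = ((2*B)*(B + (B^(5/2) + 248)))/2 = ((2*B)*(B + (248 + B^(5/2))))/2 = ((2*B)*(248 + B + B^(5/2)))/2 = (2*B*(248 + B + B^(5/2)))/2 = B*(248 + B + B^(5/2)))
z(-944)/(-1817112) + 1392919/m = ((-944)² + (-944)^(7/2) + 248*(-944))/(-1817112) + 1392919/((I*√1163958)) = (891136 - 3364929536*I*√59 - 234112)*(-1/1817112) + 1392919*(-I*√1163958/1163958) = (657024 - 3364929536*I*√59)*(-1/1817112) - 1392919*I*√1163958/1163958 = (-27376/75713 + 420616192*I*√59/227139) - 1392919*I*√1163958/1163958 = -27376/75713 - 1392919*I*√1163958/1163958 + 420616192*I*√59/227139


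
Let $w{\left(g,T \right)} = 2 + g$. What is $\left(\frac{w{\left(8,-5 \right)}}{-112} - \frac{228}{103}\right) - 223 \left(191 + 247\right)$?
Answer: $- \frac{563396915}{5768} \approx -97676.0$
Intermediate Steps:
$\left(\frac{w{\left(8,-5 \right)}}{-112} - \frac{228}{103}\right) - 223 \left(191 + 247\right) = \left(\frac{2 + 8}{-112} - \frac{228}{103}\right) - 223 \left(191 + 247\right) = \left(10 \left(- \frac{1}{112}\right) - \frac{228}{103}\right) - 97674 = \left(- \frac{5}{56} - \frac{228}{103}\right) - 97674 = - \frac{13283}{5768} - 97674 = - \frac{563396915}{5768}$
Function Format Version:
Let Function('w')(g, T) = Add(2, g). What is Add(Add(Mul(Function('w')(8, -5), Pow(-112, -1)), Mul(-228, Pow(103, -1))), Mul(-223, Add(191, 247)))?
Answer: Rational(-563396915, 5768) ≈ -97676.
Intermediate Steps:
Add(Add(Mul(Function('w')(8, -5), Pow(-112, -1)), Mul(-228, Pow(103, -1))), Mul(-223, Add(191, 247))) = Add(Add(Mul(Add(2, 8), Pow(-112, -1)), Mul(-228, Pow(103, -1))), Mul(-223, Add(191, 247))) = Add(Add(Mul(10, Rational(-1, 112)), Mul(-228, Rational(1, 103))), Mul(-223, 438)) = Add(Add(Rational(-5, 56), Rational(-228, 103)), -97674) = Add(Rational(-13283, 5768), -97674) = Rational(-563396915, 5768)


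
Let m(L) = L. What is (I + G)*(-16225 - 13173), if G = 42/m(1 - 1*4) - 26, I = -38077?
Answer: 1120563566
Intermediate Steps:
G = -40 (G = 42/(1 - 1*4) - 26 = 42/(1 - 4) - 26 = 42/(-3) - 26 = 42*(-1/3) - 26 = -14 - 26 = -40)
(I + G)*(-16225 - 13173) = (-38077 - 40)*(-16225 - 13173) = -38117*(-29398) = 1120563566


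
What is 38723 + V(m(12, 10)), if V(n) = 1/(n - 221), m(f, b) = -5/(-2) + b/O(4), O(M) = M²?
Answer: 67494181/1743 ≈ 38723.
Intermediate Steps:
m(f, b) = 5/2 + b/16 (m(f, b) = -5/(-2) + b/(4²) = -5*(-½) + b/16 = 5/2 + b*(1/16) = 5/2 + b/16)
V(n) = 1/(-221 + n)
38723 + V(m(12, 10)) = 38723 + 1/(-221 + (5/2 + (1/16)*10)) = 38723 + 1/(-221 + (5/2 + 5/8)) = 38723 + 1/(-221 + 25/8) = 38723 + 1/(-1743/8) = 38723 - 8/1743 = 67494181/1743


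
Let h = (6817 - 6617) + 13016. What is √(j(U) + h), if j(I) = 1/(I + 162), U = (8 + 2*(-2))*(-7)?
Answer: √237306630/134 ≈ 114.96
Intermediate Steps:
U = -28 (U = (8 - 4)*(-7) = 4*(-7) = -28)
j(I) = 1/(162 + I)
h = 13216 (h = 200 + 13016 = 13216)
√(j(U) + h) = √(1/(162 - 28) + 13216) = √(1/134 + 13216) = √(1770945/134) = √237306630/134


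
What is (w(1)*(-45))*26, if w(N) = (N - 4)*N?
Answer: 3510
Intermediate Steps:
w(N) = N*(-4 + N) (w(N) = (-4 + N)*N = N*(-4 + N))
(w(1)*(-45))*26 = ((1*(-4 + 1))*(-45))*26 = ((1*(-3))*(-45))*26 = -3*(-45)*26 = 135*26 = 3510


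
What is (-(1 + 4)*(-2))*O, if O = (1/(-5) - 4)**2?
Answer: 882/5 ≈ 176.40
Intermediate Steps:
O = 441/25 (O = (-1/5 - 4)**2 = (-21/5)**2 = 441/25 ≈ 17.640)
(-(1 + 4)*(-2))*O = -(1 + 4)*(-2)*(441/25) = -5*(-2)*(441/25) = -1*(-10)*(441/25) = 10*(441/25) = 882/5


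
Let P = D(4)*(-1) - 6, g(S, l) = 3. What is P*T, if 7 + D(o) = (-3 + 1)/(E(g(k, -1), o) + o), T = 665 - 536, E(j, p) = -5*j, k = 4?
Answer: 1161/11 ≈ 105.55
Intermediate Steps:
T = 129
D(o) = -7 - 2/(-15 + o) (D(o) = -7 + (-3 + 1)/(-5*3 + o) = -7 - 2/(-15 + o))
P = 9/11 (P = ((103 - 7*4)/(-15 + 4))*(-1) - 6 = ((103 - 28)/(-11))*(-1) - 6 = -1/11*75*(-1) - 6 = -75/11*(-1) - 6 = 75/11 - 6 = 9/11 ≈ 0.81818)
P*T = (9/11)*129 = 1161/11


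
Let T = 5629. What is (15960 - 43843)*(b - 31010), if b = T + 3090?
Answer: 621539953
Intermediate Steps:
b = 8719 (b = 5629 + 3090 = 8719)
(15960 - 43843)*(b - 31010) = (15960 - 43843)*(8719 - 31010) = -27883*(-22291) = 621539953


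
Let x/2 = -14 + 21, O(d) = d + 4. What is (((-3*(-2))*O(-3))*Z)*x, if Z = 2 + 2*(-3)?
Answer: -336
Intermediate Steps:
O(d) = 4 + d
x = 14 (x = 2*(-14 + 21) = 2*7 = 14)
Z = -4 (Z = 2 - 6 = -4)
(((-3*(-2))*O(-3))*Z)*x = (((-3*(-2))*(4 - 3))*(-4))*14 = ((6*1)*(-4))*14 = (6*(-4))*14 = -24*14 = -336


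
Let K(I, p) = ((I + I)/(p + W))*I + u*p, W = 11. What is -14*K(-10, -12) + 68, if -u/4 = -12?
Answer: 10932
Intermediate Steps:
u = 48 (u = -4*(-12) = 48)
K(I, p) = 48*p + 2*I²/(11 + p) (K(I, p) = ((I + I)/(p + 11))*I + 48*p = ((2*I)/(11 + p))*I + 48*p = (2*I/(11 + p))*I + 48*p = 2*I²/(11 + p) + 48*p = 48*p + 2*I²/(11 + p))
-14*K(-10, -12) + 68 = -28*((-10)² + 24*(-12)² + 264*(-12))/(11 - 12) + 68 = -28*(100 + 24*144 - 3168)/(-1) + 68 = -28*(-1)*(100 + 3456 - 3168) + 68 = -28*(-1)*388 + 68 = -14*(-776) + 68 = 10864 + 68 = 10932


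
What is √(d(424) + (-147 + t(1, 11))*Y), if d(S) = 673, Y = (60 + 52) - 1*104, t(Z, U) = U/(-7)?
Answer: 3*I*√2807/7 ≈ 22.706*I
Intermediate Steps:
t(Z, U) = -U/7 (t(Z, U) = U*(-⅐) = -U/7)
Y = 8 (Y = 112 - 104 = 8)
√(d(424) + (-147 + t(1, 11))*Y) = √(673 + (-147 - ⅐*11)*8) = √(673 + (-147 - 11/7)*8) = √(673 - 1040/7*8) = √(673 - 8320/7) = √(-3609/7) = 3*I*√2807/7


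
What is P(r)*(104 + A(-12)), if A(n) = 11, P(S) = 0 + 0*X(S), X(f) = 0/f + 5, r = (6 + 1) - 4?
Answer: 0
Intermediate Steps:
r = 3 (r = 7 - 4 = 3)
X(f) = 5 (X(f) = 0 + 5 = 5)
P(S) = 0 (P(S) = 0 + 0*5 = 0 + 0 = 0)
P(r)*(104 + A(-12)) = 0*(104 + 11) = 0*115 = 0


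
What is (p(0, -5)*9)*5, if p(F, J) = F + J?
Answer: -225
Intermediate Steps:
(p(0, -5)*9)*5 = ((0 - 5)*9)*5 = -5*9*5 = -45*5 = -225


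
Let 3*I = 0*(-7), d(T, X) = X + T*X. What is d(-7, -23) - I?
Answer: 138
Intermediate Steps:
I = 0 (I = (0*(-7))/3 = (⅓)*0 = 0)
d(-7, -23) - I = -23*(1 - 7) - 1*0 = -23*(-6) + 0 = 138 + 0 = 138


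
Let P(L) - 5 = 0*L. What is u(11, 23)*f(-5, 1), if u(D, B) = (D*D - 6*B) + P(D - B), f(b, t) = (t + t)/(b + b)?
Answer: 12/5 ≈ 2.4000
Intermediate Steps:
P(L) = 5 (P(L) = 5 + 0*L = 5 + 0 = 5)
f(b, t) = t/b (f(b, t) = (2*t)/((2*b)) = (2*t)*(1/(2*b)) = t/b)
u(D, B) = 5 + D² - 6*B (u(D, B) = (D*D - 6*B) + 5 = (D² - 6*B) + 5 = 5 + D² - 6*B)
u(11, 23)*f(-5, 1) = (5 + 11² - 6*23)*(1/(-5)) = (5 + 121 - 138)*(1*(-⅕)) = -12*(-⅕) = 12/5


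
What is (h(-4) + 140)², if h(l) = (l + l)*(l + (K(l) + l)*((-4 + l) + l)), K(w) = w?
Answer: 355216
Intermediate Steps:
h(l) = 2*l*(l + 2*l*(-4 + 2*l)) (h(l) = (l + l)*(l + (l + l)*((-4 + l) + l)) = (2*l)*(l + (2*l)*(-4 + 2*l)) = (2*l)*(l + 2*l*(-4 + 2*l)) = 2*l*(l + 2*l*(-4 + 2*l)))
(h(-4) + 140)² = ((-4)²*(-14 + 8*(-4)) + 140)² = (16*(-14 - 32) + 140)² = (16*(-46) + 140)² = (-736 + 140)² = (-596)² = 355216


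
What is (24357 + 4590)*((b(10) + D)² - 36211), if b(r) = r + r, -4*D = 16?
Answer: -1040789385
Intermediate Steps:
D = -4 (D = -¼*16 = -4)
b(r) = 2*r
(24357 + 4590)*((b(10) + D)² - 36211) = (24357 + 4590)*((2*10 - 4)² - 36211) = 28947*((20 - 4)² - 36211) = 28947*(16² - 36211) = 28947*(256 - 36211) = 28947*(-35955) = -1040789385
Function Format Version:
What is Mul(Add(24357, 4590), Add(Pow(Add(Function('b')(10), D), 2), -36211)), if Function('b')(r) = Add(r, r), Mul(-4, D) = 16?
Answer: -1040789385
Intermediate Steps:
D = -4 (D = Mul(Rational(-1, 4), 16) = -4)
Function('b')(r) = Mul(2, r)
Mul(Add(24357, 4590), Add(Pow(Add(Function('b')(10), D), 2), -36211)) = Mul(Add(24357, 4590), Add(Pow(Add(Mul(2, 10), -4), 2), -36211)) = Mul(28947, Add(Pow(Add(20, -4), 2), -36211)) = Mul(28947, Add(Pow(16, 2), -36211)) = Mul(28947, Add(256, -36211)) = Mul(28947, -35955) = -1040789385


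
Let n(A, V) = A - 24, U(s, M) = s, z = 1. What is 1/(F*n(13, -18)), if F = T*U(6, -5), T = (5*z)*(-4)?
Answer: 1/1320 ≈ 0.00075758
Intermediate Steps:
T = -20 (T = (5*1)*(-4) = 5*(-4) = -20)
n(A, V) = -24 + A
F = -120 (F = -20*6 = -120)
1/(F*n(13, -18)) = 1/(-120*(-24 + 13)) = 1/(-120*(-11)) = 1/1320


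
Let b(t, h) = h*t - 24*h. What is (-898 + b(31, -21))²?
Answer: 1092025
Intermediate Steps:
b(t, h) = -24*h + h*t
(-898 + b(31, -21))² = (-898 - 21*(-24 + 31))² = (-898 - 21*7)² = (-898 - 147)² = (-1045)² = 1092025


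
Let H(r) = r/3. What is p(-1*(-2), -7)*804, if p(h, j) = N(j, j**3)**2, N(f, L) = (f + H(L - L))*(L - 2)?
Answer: 4689108900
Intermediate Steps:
H(r) = r/3 (H(r) = r*(1/3) = r/3)
N(f, L) = f*(-2 + L) (N(f, L) = (f + (L - L)/3)*(L - 2) = (f + (1/3)*0)*(-2 + L) = (f + 0)*(-2 + L) = f*(-2 + L))
p(h, j) = j**2*(-2 + j**3)**2 (p(h, j) = (j*(-2 + j**3))**2 = j**2*(-2 + j**3)**2)
p(-1*(-2), -7)*804 = ((-7)**2*(2 - 1*(-7)**3)**2)*804 = (49*(2 - 1*(-343))**2)*804 = (49*(2 + 343)**2)*804 = (49*345**2)*804 = (49*119025)*804 = 5832225*804 = 4689108900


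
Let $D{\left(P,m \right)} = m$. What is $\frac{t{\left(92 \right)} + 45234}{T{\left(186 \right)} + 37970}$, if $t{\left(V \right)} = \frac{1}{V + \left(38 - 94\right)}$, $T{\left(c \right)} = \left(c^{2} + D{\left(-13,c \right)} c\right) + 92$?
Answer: $\frac{1628425}{3861144} \approx 0.42175$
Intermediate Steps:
$T{\left(c \right)} = 92 + 2 c^{2}$ ($T{\left(c \right)} = \left(c^{2} + c c\right) + 92 = \left(c^{2} + c^{2}\right) + 92 = 2 c^{2} + 92 = 92 + 2 c^{2}$)
$t{\left(V \right)} = \frac{1}{-56 + V}$ ($t{\left(V \right)} = \frac{1}{V - 56} = \frac{1}{-56 + V}$)
$\frac{t{\left(92 \right)} + 45234}{T{\left(186 \right)} + 37970} = \frac{\frac{1}{-56 + 92} + 45234}{\left(92 + 2 \cdot 186^{2}\right) + 37970} = \frac{\frac{1}{36} + 45234}{\left(92 + 2 \cdot 34596\right) + 37970} = \frac{\frac{1}{36} + 45234}{\left(92 + 69192\right) + 37970} = \frac{1628425}{36 \left(69284 + 37970\right)} = \frac{1628425}{36 \cdot 107254} = \frac{1628425}{36} \cdot \frac{1}{107254} = \frac{1628425}{3861144}$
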